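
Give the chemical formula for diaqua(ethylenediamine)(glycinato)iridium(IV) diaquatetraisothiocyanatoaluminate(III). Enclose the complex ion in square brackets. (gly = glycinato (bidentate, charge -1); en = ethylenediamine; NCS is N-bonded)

[Ir(en)(gly)(H2O)2][Al(H2O)2(NCS)4]3

Cation [Ir…]: ligand charges -1, Ir(IV) ⇒ ion charge 3+.
Anion [Al…]: ligand charges -4, Al(III) ⇒ ion charge 1−.
One 3+ cation requires 3 of the 1− anion.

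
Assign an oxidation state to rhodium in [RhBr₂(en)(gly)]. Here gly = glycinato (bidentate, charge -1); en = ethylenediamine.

No counter-ion: the bracketed complex is neutral.
Ligand charges: 2×Br = -2; 1×gly = -1; 1×en neutral; sum -3.
Rh + (-3) = 0 ⇒ Rh is +3.

+3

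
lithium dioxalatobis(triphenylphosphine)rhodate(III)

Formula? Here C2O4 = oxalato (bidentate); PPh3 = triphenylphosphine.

Ligands: 2 oxalato (C2O4, -2), 2 triphenylphosphine (PPh3, neutral). Ligand charge sum = -4.
With Rh in oxidation state +3, the complex ion is [Rh...]^1−.
Charge balance with lithium (+1) requires 1 complex ion per 1 lithium.

Li[Rh(C2O4)2(PPh3)2]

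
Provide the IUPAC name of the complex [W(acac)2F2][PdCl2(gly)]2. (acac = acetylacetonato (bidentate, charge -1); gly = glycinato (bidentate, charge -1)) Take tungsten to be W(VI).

Both ions are complex: the cation is named first with the plain metal name, the anion second with the -ate form; each ion's ligands are alphabetised independently.
W is given as +6; the cation's ligand charges sum to -4, so the complex cation is 2+.
With 2 anions per cation, each anion must be 2/2 = 1−.
Anion: ligand charges sum to -3; for the ion to be 1−, Pd = +2.

bis(acetylacetonato)difluorotungsten(VI) dichloro(glycinato)palladate(II)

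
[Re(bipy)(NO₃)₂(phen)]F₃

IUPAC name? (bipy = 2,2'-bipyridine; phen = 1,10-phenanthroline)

(2,2'-bipyridine)dinitrato(1,10-phenanthroline)rhenium(V) fluoride

The 3 fluoride counter-ions carry a total charge of -3, so each complex ion is 3+.
Ligand charges: 1×2,2'-bipyridine (neutral), 2×nitrato (-1 each), 1×1,10-phenanthroline (neutral); total -2. So Re + (-2) = 3+, giving Re = +5.
Ligands are named alphabetically: bipyridine before nitrato before phenanthroline.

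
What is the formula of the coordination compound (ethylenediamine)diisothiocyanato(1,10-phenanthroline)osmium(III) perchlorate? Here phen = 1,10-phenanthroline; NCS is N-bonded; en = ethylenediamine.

Ligands: 1 1,10-phenanthroline (phen, neutral), 2 isothiocyanato (NCS, -1), 1 ethylenediamine (en, neutral). Ligand charge sum = -2.
With Os in oxidation state +3, the complex ion is [Os...]^1+.
Charge balance with perchlorate (-1) requires 1 complex ion per 1 perchlorate.

[Os(en)(NCS)2(phen)]ClO4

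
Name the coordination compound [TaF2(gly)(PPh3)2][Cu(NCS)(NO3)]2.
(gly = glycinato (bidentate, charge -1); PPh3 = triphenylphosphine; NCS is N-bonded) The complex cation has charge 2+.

difluoro(glycinato)bis(triphenylphosphine)tantalum(V) isothiocyanatonitratocuprate(I)

The complex cation is given as 2+; its ligand charges sum to -3, so Ta = +5.
With 2 anions per cation, each anion must be 2/2 = 1−.
Anion: ligand charges sum to -2; for the ion to be 1−, Cu = +1.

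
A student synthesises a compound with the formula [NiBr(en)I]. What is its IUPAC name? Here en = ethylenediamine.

There is no counter-ion, so the complex is neutral overall.
Ligand charges: 1×iodo (-1 each), 1×bromo (-1 each), 1×ethylenediamine (neutral); total -2. So Ni + (-2) = 0, giving Ni = +2.
Ligands are named alphabetically: bromo before ethylenediamine before iodo.

bromo(ethylenediamine)iodonickel(II)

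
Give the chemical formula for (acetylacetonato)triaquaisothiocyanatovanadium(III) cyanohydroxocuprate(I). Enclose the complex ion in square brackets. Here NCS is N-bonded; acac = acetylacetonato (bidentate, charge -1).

[V(acac)(H2O)3(NCS)][Cu(CN)(OH)]

Cation [V…]: ligand charges -2, V(III) ⇒ ion charge 1+.
Anion [Cu…]: ligand charges -2, Cu(I) ⇒ ion charge 1−.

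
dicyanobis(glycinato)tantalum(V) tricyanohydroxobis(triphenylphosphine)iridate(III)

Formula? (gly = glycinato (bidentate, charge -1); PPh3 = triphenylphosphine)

[Ta(CN)2(gly)2][Ir(CN)3(OH)(PPh3)2]

Cation [Ta…]: ligand charges -4, Ta(V) ⇒ ion charge 1+.
Anion [Ir…]: ligand charges -4, Ir(III) ⇒ ion charge 1−.
One 1+ cation balances one 1− anion.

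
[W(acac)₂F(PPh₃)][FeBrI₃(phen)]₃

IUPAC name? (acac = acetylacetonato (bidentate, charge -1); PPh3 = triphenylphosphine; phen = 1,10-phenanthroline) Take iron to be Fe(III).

Both ions are complex: the cation is named first with the plain metal name, the anion second with the -ate form; each ion's ligands are alphabetised independently.
Fe is given as +3; the anion's ligand charges sum to -4, so the complex anion is 1−.
With 3 anions per cation, the cation must be 3×1 = 3+.
Cation: ligand charges sum to -3; for the ion to be 3+, W = +6.

bis(acetylacetonato)fluoro(triphenylphosphine)tungsten(VI) bromotriiodo(1,10-phenanthroline)ferrate(III)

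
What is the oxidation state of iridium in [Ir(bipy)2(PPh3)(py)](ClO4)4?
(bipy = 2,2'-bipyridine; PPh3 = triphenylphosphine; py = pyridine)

+4

4 perchlorate outside the brackets (-1 each) → the complex ion is 4+.
Ligand charges: 2×bipy neutral; 1×PPh3 neutral; 1×py neutral; sum 0.
Ir + (0) = 4+ ⇒ Ir is +4.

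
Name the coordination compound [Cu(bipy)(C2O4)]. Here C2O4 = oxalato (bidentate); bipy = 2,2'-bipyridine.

There is no counter-ion, so the complex is neutral overall.
Ligand charges: 1×oxalato (-2 each), 1×2,2'-bipyridine (neutral); total -2. So Cu + (-2) = 0, giving Cu = +2.
Ligands are named alphabetically: bipyridine before oxalato.

(2,2'-bipyridine)oxalatocopper(II)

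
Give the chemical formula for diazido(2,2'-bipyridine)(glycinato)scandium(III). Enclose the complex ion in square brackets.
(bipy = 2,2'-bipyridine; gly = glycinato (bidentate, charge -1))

[Sc(bipy)(gly)(N3)2]

Ligands: 1 2,2'-bipyridine (bipy, neutral), 1 glycinato (gly, -1), 2 azido (N3, -1). Ligand charge sum = -3.
With Sc in oxidation state +3, the complex ion is [Sc...].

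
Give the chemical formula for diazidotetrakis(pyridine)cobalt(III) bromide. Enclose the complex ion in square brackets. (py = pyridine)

[Co(N3)2(py)4]Br

Ligands: 4 pyridine (py, neutral), 2 azido (N3, -1). Ligand charge sum = -2.
With Co in oxidation state +3, the complex ion is [Co...]^1+.
Charge balance with bromide (-1) requires 1 complex ion per 1 bromide.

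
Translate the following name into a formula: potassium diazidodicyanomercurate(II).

Ligands: 2 cyano (CN, -1), 2 azido (N3, -1). Ligand charge sum = -4.
Charge balance with potassium (+1) requires 1 complex ion per 2 potassium.

K2[Hg(CN)2(N3)2]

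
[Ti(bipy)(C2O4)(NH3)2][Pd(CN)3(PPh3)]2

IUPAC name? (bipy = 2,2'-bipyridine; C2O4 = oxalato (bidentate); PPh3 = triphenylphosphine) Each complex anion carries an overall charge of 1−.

Both ions are complex: the cation is named first with the plain metal name, the anion second with the -ate form; each ion's ligands are alphabetised independently.
The complex anion is given as 1−; its ligand charges sum to -3, so Pd = +2.
With 2 anions per cation, the cation must be 2×1 = 2+.
Cation: ligand charges sum to -2; for the ion to be 2+, Ti = +4.

diammine(2,2'-bipyridine)oxalatotitanium(IV) tricyano(triphenylphosphine)palladate(II)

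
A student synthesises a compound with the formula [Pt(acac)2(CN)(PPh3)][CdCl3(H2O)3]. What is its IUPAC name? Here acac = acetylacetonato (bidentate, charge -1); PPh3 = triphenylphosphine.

bis(acetylacetonato)cyano(triphenylphosphine)platinum(IV) triaquatrichlorocadmate(II)

Cadmium is always +2 in its complexes; the anion's ligand charges sum to -3, so the complex anion is 1−.
A 1:1 salt means the cation carries the equal and opposite charge, 1+.
Cation: ligand charges sum to -3; for the ion to be 1+, Pt = +4.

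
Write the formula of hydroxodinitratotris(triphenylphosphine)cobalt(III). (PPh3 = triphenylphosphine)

[Co(NO3)2(OH)(PPh3)3]

Ligands: 2 nitrato (NO3, -1), 1 hydroxo (OH, -1), 3 triphenylphosphine (PPh3, neutral). Ligand charge sum = -3.
With Co in oxidation state +3, the complex ion is [Co...].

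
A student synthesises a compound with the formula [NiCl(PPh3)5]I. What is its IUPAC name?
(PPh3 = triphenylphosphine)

The 1 iodide counter-ion carries a total charge of -1, so each complex ion is 1+.
Ligand charges: 1×chloro (-1 each), 5×triphenylphosphine (neutral); total -1. So Ni + (-1) = 1+, giving Ni = +2.
Ligands are named alphabetically: chloro before triphenylphosphine.

chloropentakis(triphenylphosphine)nickel(II) iodide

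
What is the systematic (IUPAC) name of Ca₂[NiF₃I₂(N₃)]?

calcium azidotrifluorodiiodonickelate(II)

The 2 calcium counter-ions carry a total charge of +4, so each complex ion is 4−.
Ligand charges: 3×fluoro (-1 each), 1×azido (-1 each), 2×iodo (-1 each); total -6. So Ni + (-6) = 4−, giving Ni = +2.
The complex ion is anionic, so nickel takes the -ate form nickelate(II).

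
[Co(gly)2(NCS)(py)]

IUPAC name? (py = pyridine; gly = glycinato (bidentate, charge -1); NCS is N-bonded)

bis(glycinato)isothiocyanato(pyridine)cobalt(III)

There is no counter-ion, so the complex is neutral overall.
Ligand charges: 1×pyridine (neutral), 2×glycinato (-1 each), 1×isothiocyanato (-1 each); total -3. So Co + (-3) = 0, giving Co = +3.
Ligands are named alphabetically: glycinato before isothiocyanato before pyridine.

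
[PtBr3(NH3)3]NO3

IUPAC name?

triamminetribromoplatinum(IV) nitrate

The 1 nitrate counter-ion carries a total charge of -1, so each complex ion is 1+.
Ligand charges: 3×ammine (neutral), 3×bromo (-1 each); total -3. So Pt + (-3) = 1+, giving Pt = +4.
Ligands are named alphabetically: ammine before bromo.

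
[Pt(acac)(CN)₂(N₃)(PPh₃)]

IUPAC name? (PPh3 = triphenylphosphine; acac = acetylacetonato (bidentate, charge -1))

There is no counter-ion, so the complex is neutral overall.
Ligand charges: 1×azido (-1 each), 1×triphenylphosphine (neutral), 1×acetylacetonato (-1 each), 2×cyano (-1 each); total -4. So Pt + (-4) = 0, giving Pt = +4.
Ligands are named alphabetically: acetylacetonato before azido before cyano before triphenylphosphine.

(acetylacetonato)azidodicyano(triphenylphosphine)platinum(IV)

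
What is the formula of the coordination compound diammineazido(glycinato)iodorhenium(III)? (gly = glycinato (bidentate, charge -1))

[Re(gly)I(N3)(NH3)2]

Ligands: 1 iodo (I, -1), 1 azido (N3, -1), 1 glycinato (gly, -1), 2 ammine (NH3, neutral). Ligand charge sum = -3.
With Re in oxidation state +3, the complex ion is [Re...].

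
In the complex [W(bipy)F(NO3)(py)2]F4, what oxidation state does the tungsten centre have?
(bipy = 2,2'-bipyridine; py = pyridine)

+6

4 fluoride outside the brackets (-1 each) → the complex ion is 4+.
Ligand charges: 1×bipy neutral; 1×F = -1; 2×py neutral; 1×NO3 = -1; sum -2.
W + (-2) = 4+ ⇒ W is +6.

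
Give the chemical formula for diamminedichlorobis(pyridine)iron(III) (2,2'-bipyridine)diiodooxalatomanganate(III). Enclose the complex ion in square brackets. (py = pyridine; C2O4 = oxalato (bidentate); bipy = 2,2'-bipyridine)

[FeCl2(NH3)2(py)2][Mn(bipy)(C2O4)I2]

Cation [Fe…]: ligand charges -2, Fe(III) ⇒ ion charge 1+.
Anion [Mn…]: ligand charges -4, Mn(III) ⇒ ion charge 1−.
One 1+ cation balances one 1− anion.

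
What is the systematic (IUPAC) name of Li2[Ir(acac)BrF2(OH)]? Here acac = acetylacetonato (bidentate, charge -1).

The 2 lithium counter-ions carry a total charge of +2, so each complex ion is 2−.
Ligand charges: 2×fluoro (-1 each), 1×hydroxo (-1 each), 1×bromo (-1 each), 1×acetylacetonato (-1 each); total -5. So Ir + (-5) = 2−, giving Ir = +3.
Ligands are named alphabetically: acetylacetonato before bromo before fluoro before hydroxo.
The complex ion is anionic, so iridium takes the -ate form iridate(III).

lithium (acetylacetonato)bromodifluorohydroxoiridate(III)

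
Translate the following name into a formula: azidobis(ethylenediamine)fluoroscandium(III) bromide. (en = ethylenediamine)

Ligands: 2 ethylenediamine (en, neutral), 1 fluoro (F, -1), 1 azido (N3, -1). Ligand charge sum = -2.
Charge balance with bromide (-1) requires 1 complex ion per 1 bromide.

[Sc(en)2F(N3)]Br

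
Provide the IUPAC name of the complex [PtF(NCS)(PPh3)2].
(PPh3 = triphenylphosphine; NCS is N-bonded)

fluoroisothiocyanatobis(triphenylphosphine)platinum(II)

There is no counter-ion, so the complex is neutral overall.
Ligand charges: 2×triphenylphosphine (neutral), 1×fluoro (-1 each), 1×isothiocyanato (-1 each); total -2. So Pt + (-2) = 0, giving Pt = +2.
Ligands are named alphabetically: fluoro before isothiocyanato before triphenylphosphine.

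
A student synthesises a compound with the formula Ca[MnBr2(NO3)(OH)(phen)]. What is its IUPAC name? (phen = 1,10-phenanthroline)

The 1 calcium counter-ion carries a total charge of +2, so each complex ion is 2−.
Ligand charges: 1×hydroxo (-1 each), 1×nitrato (-1 each), 2×bromo (-1 each), 1×1,10-phenanthroline (neutral); total -4. So Mn + (-4) = 2−, giving Mn = +2.
Ligands are named alphabetically: bromo before hydroxo before nitrato before phenanthroline.
The complex ion is anionic, so manganese takes the -ate form manganate(II).

calcium dibromohydroxonitrato(1,10-phenanthroline)manganate(II)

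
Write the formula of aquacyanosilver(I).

[Ag(CN)(H2O)]

Ligands: 1 cyano (CN, -1), 1 aqua (H2O, neutral). Ligand charge sum = -1.
With Ag in oxidation state +1, the complex ion is [Ag...].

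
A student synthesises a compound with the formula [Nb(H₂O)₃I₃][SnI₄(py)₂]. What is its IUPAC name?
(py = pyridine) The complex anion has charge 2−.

Both ions are complex: the cation is named first with the plain metal name, the anion second with the -ate form; each ion's ligands are alphabetised independently.
The complex anion is given as 2−; its ligand charges sum to -4, so Sn = +2.
A 1:1 salt means the cation carries the equal and opposite charge, 2+.
Cation: ligand charges sum to -3; for the ion to be 2+, Nb = +5.

triaquatriiodoniobium(V) tetraiodobis(pyridine)stannate(II)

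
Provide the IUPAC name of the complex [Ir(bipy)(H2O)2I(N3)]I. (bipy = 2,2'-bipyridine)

diaquaazido(2,2'-bipyridine)iodoiridium(III) iodide

The 1 iodide counter-ion carries a total charge of -1, so each complex ion is 1+.
Ligand charges: 1×2,2'-bipyridine (neutral), 2×aqua (neutral), 1×azido (-1 each), 1×iodo (-1 each); total -2. So Ir + (-2) = 1+, giving Ir = +3.
Ligands are named alphabetically: aqua before azido before bipyridine before iodo.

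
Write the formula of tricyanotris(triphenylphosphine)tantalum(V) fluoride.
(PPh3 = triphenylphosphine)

[Ta(CN)3(PPh3)3]F2

Ligands: 3 triphenylphosphine (PPh3, neutral), 3 cyano (CN, -1). Ligand charge sum = -3.
With Ta in oxidation state +5, the complex ion is [Ta...]^2+.
Charge balance with fluoride (-1) requires 1 complex ion per 2 fluoride.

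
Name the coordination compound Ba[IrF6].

The 1 barium counter-ion carries a total charge of +2, so each complex ion is 2−.
Ligand charges: 6×fluoro (-1 each); total -6. So Ir + (-6) = 2−, giving Ir = +4.
The complex ion is anionic, so iridium takes the -ate form iridate(IV).

barium hexafluoroiridate(IV)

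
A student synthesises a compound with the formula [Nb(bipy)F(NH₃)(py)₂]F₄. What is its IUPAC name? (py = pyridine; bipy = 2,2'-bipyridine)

ammine(2,2'-bipyridine)fluorobis(pyridine)niobium(V) fluoride

The 4 fluoride counter-ions carry a total charge of -4, so each complex ion is 4+.
Ligand charges: 2×pyridine (neutral), 1×2,2'-bipyridine (neutral), 1×ammine (neutral), 1×fluoro (-1 each); total -1. So Nb + (-1) = 4+, giving Nb = +5.
Ligands are named alphabetically: ammine before bipyridine before fluoro before pyridine.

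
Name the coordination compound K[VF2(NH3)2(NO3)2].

The 1 potassium counter-ion carries a total charge of +1, so each complex ion is 1−.
Ligand charges: 2×fluoro (-1 each), 2×nitrato (-1 each), 2×ammine (neutral); total -4. So V + (-4) = 1−, giving V = +3.
The complex ion is anionic, so vanadium takes the -ate form vanadate(III).

potassium diamminedifluorodinitratovanadate(III)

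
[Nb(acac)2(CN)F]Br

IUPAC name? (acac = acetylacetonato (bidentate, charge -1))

The 1 bromide counter-ion carries a total charge of -1, so each complex ion is 1+.
Ligand charges: 1×cyano (-1 each), 2×acetylacetonato (-1 each), 1×fluoro (-1 each); total -4. So Nb + (-4) = 1+, giving Nb = +5.
Ligands are named alphabetically: acetylacetonato before cyano before fluoro.

bis(acetylacetonato)cyanofluoroniobium(V) bromide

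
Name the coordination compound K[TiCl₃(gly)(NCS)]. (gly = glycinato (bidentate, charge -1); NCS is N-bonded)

The 1 potassium counter-ion carries a total charge of +1, so each complex ion is 1−.
Ligand charges: 1×glycinato (-1 each), 3×chloro (-1 each), 1×isothiocyanato (-1 each); total -5. So Ti + (-5) = 1−, giving Ti = +4.
The complex ion is anionic, so titanium takes the -ate form titanate(IV).

potassium trichloro(glycinato)isothiocyanatotitanate(IV)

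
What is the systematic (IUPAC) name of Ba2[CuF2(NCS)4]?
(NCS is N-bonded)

barium difluorotetraisothiocyanatocuprate(II)

The 2 barium counter-ions carry a total charge of +4, so each complex ion is 4−.
Ligand charges: 4×isothiocyanato (-1 each), 2×fluoro (-1 each); total -6. So Cu + (-6) = 4−, giving Cu = +2.
The complex ion is anionic, so copper takes the -ate form cuprate(II).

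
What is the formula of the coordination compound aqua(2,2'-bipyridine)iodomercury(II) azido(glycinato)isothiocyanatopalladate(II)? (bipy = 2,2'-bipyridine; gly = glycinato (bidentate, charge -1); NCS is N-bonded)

Cation [Hg…]: ligand charges -1, Hg(II) ⇒ ion charge 1+.
Anion [Pd…]: ligand charges -3, Pd(II) ⇒ ion charge 1−.

[Hg(bipy)(H2O)I][Pd(gly)(N3)(NCS)]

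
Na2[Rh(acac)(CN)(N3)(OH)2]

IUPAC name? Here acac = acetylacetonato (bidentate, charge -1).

sodium (acetylacetonato)azidocyanodihydroxorhodate(III)

The 2 sodium counter-ions carry a total charge of +2, so each complex ion is 2−.
Ligand charges: 1×cyano (-1 each), 1×azido (-1 each), 1×acetylacetonato (-1 each), 2×hydroxo (-1 each); total -5. So Rh + (-5) = 2−, giving Rh = +3.
The complex ion is anionic, so rhodium takes the -ate form rhodate(III).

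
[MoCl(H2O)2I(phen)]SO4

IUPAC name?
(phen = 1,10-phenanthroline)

diaquachloroiodo(1,10-phenanthroline)molybdenum(IV) sulfate

The 1 sulfate counter-ion carries a total charge of -2, so each complex ion is 2+.
Ligand charges: 1×chloro (-1 each), 1×1,10-phenanthroline (neutral), 1×iodo (-1 each), 2×aqua (neutral); total -2. So Mo + (-2) = 2+, giving Mo = +4.
Ligands are named alphabetically: aqua before chloro before iodo before phenanthroline.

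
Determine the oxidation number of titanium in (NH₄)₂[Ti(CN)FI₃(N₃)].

+4

2 ammonium outside the brackets (+1 each) → the complex ion is 2−.
Ligand charges: 1×F = -1; 1×CN = -1; 3×I = -3; 1×N3 = -1; sum -6.
Ti + (-6) = 2− ⇒ Ti is +4.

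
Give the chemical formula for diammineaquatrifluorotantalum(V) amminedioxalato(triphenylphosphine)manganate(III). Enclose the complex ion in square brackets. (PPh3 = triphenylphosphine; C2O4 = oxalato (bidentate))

[TaF3(H2O)(NH3)2][Mn(C2O4)2(NH3)(PPh3)]2

Cation [Ta…]: ligand charges -3, Ta(V) ⇒ ion charge 2+.
Anion [Mn…]: ligand charges -4, Mn(III) ⇒ ion charge 1−.
One 2+ cation requires 2 of the 1− anion.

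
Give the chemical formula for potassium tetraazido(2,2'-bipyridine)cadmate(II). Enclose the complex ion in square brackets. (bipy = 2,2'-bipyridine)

Ligands: 4 azido (N3, -1), 1 2,2'-bipyridine (bipy, neutral). Ligand charge sum = -4.
Charge balance with potassium (+1) requires 1 complex ion per 2 potassium.

K2[Cd(bipy)(N3)4]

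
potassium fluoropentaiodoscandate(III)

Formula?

Ligands: 5 iodo (I, -1), 1 fluoro (F, -1). Ligand charge sum = -6.
With Sc in oxidation state +3, the complex ion is [Sc...]^3−.
Charge balance with potassium (+1) requires 1 complex ion per 3 potassium.

K3[ScFI5]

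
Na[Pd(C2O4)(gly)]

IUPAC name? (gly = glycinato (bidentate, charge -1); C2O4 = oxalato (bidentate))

The 1 sodium counter-ion carries a total charge of +1, so each complex ion is 1−.
Ligand charges: 1×glycinato (-1 each), 1×oxalato (-2 each); total -3. So Pd + (-3) = 1−, giving Pd = +2.
Ligands are named alphabetically: glycinato before oxalato.
The complex ion is anionic, so palladium takes the -ate form palladate(II).

sodium (glycinato)oxalatopalladate(II)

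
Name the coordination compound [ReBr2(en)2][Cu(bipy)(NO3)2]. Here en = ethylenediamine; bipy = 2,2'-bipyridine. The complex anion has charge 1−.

The complex anion is given as 1−; its ligand charges sum to -2, so Cu = +1.
A 1:1 salt means the cation carries the equal and opposite charge, 1+.
Cation: ligand charges sum to -2; for the ion to be 1+, Re = +3.

dibromobis(ethylenediamine)rhenium(III) (2,2'-bipyridine)dinitratocuprate(I)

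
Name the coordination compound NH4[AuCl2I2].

The 1 ammonium counter-ion carries a total charge of +1, so each complex ion is 1−.
Ligand charges: 2×iodo (-1 each), 2×chloro (-1 each); total -4. So Au + (-4) = 1−, giving Au = +3.
Ligands are named alphabetically: chloro before iodo.
The complex ion is anionic, so gold takes the -ate form aurate(III).

ammonium dichlorodiiodoaurate(III)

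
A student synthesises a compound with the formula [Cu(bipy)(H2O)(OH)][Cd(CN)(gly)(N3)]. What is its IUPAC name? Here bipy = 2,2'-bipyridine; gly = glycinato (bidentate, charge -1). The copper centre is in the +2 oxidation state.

aqua(2,2'-bipyridine)hydroxocopper(II) azidocyano(glycinato)cadmate(II)

Both ions are complex: the cation is named first with the plain metal name, the anion second with the -ate form; each ion's ligands are alphabetised independently.
Cu is given as +2; the cation's ligand charges sum to -1, so the complex cation is 1+.
A 1:1 salt means the anion carries the equal and opposite charge, 1−.
Anion: ligand charges sum to -3; for the ion to be 1−, Cd = +2.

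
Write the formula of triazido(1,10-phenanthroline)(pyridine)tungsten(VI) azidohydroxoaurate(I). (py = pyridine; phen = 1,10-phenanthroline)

Cation [W…]: ligand charges -3, W(VI) ⇒ ion charge 3+.
Anion [Au…]: ligand charges -2, Au(I) ⇒ ion charge 1−.
One 3+ cation requires 3 of the 1− anion.

[W(N3)3(phen)(py)][Au(N3)(OH)]3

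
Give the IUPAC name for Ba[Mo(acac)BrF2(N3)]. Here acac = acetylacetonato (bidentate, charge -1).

barium (acetylacetonato)azidobromodifluoromolybdate(III)

The 1 barium counter-ion carries a total charge of +2, so each complex ion is 2−.
Ligand charges: 1×acetylacetonato (-1 each), 1×azido (-1 each), 2×fluoro (-1 each), 1×bromo (-1 each); total -5. So Mo + (-5) = 2−, giving Mo = +3.
Ligands are named alphabetically: acetylacetonato before azido before bromo before fluoro.
The complex ion is anionic, so molybdenum takes the -ate form molybdate(III).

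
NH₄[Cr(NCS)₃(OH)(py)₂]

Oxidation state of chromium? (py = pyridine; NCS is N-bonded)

+3

1 ammonium outside the brackets (+1 each) → the complex ion is 1−.
Ligand charges: 1×OH = -1; 2×py neutral; 3×NCS = -3; sum -4.
Cr + (-4) = 1− ⇒ Cr is +3.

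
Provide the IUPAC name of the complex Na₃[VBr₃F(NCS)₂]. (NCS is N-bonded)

sodium tribromofluorodiisothiocyanatovanadate(III)

The 3 sodium counter-ions carry a total charge of +3, so each complex ion is 3−.
Ligand charges: 3×bromo (-1 each), 2×isothiocyanato (-1 each), 1×fluoro (-1 each); total -6. So V + (-6) = 3−, giving V = +3.
The complex ion is anionic, so vanadium takes the -ate form vanadate(III).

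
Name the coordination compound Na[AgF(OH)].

sodium fluorohydroxoargentate(I)

The 1 sodium counter-ion carries a total charge of +1, so each complex ion is 1−.
Ligand charges: 1×fluoro (-1 each), 1×hydroxo (-1 each); total -2. So Ag + (-2) = 1−, giving Ag = +1.
The complex ion is anionic, so silver takes the -ate form argentate(I).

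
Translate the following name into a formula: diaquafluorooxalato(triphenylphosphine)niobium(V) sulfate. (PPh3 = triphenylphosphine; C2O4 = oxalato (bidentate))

Ligands: 1 fluoro (F, -1), 1 triphenylphosphine (PPh3, neutral), 1 oxalato (C2O4, -2), 2 aqua (H2O, neutral). Ligand charge sum = -3.
Charge balance with sulfate (-2) requires 1 complex ion per 1 sulfate.

[Nb(C2O4)F(H2O)2(PPh3)]SO4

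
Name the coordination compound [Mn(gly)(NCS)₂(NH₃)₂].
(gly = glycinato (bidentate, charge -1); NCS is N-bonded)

There is no counter-ion, so the complex is neutral overall.
Ligand charges: 1×glycinato (-1 each), 2×ammine (neutral), 2×isothiocyanato (-1 each); total -3. So Mn + (-3) = 0, giving Mn = +3.
Ligands are named alphabetically: ammine before glycinato before isothiocyanato.

diammine(glycinato)diisothiocyanatomanganese(III)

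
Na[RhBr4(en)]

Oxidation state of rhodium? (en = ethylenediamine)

+3

1 sodium outside the brackets (+1 each) → the complex ion is 1−.
Ligand charges: 4×Br = -4; 1×en neutral; sum -4.
Rh + (-4) = 1− ⇒ Rh is +3.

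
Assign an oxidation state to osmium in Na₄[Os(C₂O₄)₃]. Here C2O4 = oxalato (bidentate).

+2

4 sodium outside the brackets (+1 each) → the complex ion is 4−.
Ligand charges: 3×C2O4 = -6; sum -6.
Os + (-6) = 4− ⇒ Os is +2.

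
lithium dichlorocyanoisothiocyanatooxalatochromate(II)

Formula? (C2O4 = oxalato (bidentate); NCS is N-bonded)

Li4[Cr(C2O4)Cl2(CN)(NCS)]

Ligands: 1 oxalato (C2O4, -2), 2 chloro (Cl, -1), 1 cyano (CN, -1), 1 isothiocyanato (NCS, -1). Ligand charge sum = -6.
With Cr in oxidation state +2, the complex ion is [Cr...]^4−.
Charge balance with lithium (+1) requires 1 complex ion per 4 lithium.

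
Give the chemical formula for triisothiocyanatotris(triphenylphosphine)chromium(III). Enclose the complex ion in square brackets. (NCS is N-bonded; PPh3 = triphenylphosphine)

Ligands: 3 isothiocyanato (NCS, -1), 3 triphenylphosphine (PPh3, neutral). Ligand charge sum = -3.
With Cr in oxidation state +3, the complex ion is [Cr...].

[Cr(NCS)3(PPh3)3]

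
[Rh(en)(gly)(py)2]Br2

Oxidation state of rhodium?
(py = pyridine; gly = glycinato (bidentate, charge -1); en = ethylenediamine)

+3

2 bromide outside the brackets (-1 each) → the complex ion is 2+.
Ligand charges: 2×py neutral; 1×gly = -1; 1×en neutral; sum -1.
Rh + (-1) = 2+ ⇒ Rh is +3.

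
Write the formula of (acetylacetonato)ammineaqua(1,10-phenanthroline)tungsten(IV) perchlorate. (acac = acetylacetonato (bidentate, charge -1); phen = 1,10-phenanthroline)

[W(acac)(H2O)(NH3)(phen)](ClO4)3

Ligands: 1 ammine (NH3, neutral), 1 acetylacetonato (acac, -1), 1 1,10-phenanthroline (phen, neutral), 1 aqua (H2O, neutral). Ligand charge sum = -1.
With W in oxidation state +4, the complex ion is [W...]^3+.
Charge balance with perchlorate (-1) requires 1 complex ion per 3 perchlorate.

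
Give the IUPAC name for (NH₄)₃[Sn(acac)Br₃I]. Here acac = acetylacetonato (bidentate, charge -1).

The 3 ammonium counter-ions carry a total charge of +3, so each complex ion is 3−.
Ligand charges: 1×acetylacetonato (-1 each), 1×iodo (-1 each), 3×bromo (-1 each); total -5. So Sn + (-5) = 3−, giving Sn = +2.
Ligands are named alphabetically: acetylacetonato before bromo before iodo.
The complex ion is anionic, so tin takes the -ate form stannate(II).

ammonium (acetylacetonato)tribromoiodostannate(II)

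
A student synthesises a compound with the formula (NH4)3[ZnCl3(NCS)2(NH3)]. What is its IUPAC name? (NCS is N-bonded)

ammonium amminetrichlorodiisothiocyanatozincate(II)

The 3 ammonium counter-ions carry a total charge of +3, so each complex ion is 3−.
Ligand charges: 2×isothiocyanato (-1 each), 1×ammine (neutral), 3×chloro (-1 each); total -5. So Zn + (-5) = 3−, giving Zn = +2.
The complex ion is anionic, so zinc takes the -ate form zincate(II).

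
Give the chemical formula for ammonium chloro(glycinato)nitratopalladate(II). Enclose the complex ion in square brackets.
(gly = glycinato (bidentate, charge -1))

NH4[PdCl(gly)(NO3)]

Ligands: 1 glycinato (gly, -1), 1 nitrato (NO3, -1), 1 chloro (Cl, -1). Ligand charge sum = -3.
With Pd in oxidation state +2, the complex ion is [Pd...]^1−.
Charge balance with ammonium (+1) requires 1 complex ion per 1 ammonium.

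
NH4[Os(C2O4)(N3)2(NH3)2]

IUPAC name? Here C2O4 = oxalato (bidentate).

The 1 ammonium counter-ion carries a total charge of +1, so each complex ion is 1−.
Ligand charges: 2×ammine (neutral), 1×oxalato (-2 each), 2×azido (-1 each); total -4. So Os + (-4) = 1−, giving Os = +3.
The complex ion is anionic, so osmium takes the -ate form osmate(III).

ammonium diamminediazidooxalatoosmate(III)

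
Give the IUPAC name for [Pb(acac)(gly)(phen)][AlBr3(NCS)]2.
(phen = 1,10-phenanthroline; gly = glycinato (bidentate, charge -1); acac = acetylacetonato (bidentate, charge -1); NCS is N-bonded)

(acetylacetonato)(glycinato)(1,10-phenanthroline)lead(IV) tribromoisothiocyanatoaluminate(III)

Aluminium is always +3 in its complexes; the anion's ligand charges sum to -4, so the complex anion is 1−.
With 2 anions per cation, the cation must be 2×1 = 2+.
Cation: ligand charges sum to -2; for the ion to be 2+, Pb = +4.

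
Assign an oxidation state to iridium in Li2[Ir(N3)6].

+4

2 lithium outside the brackets (+1 each) → the complex ion is 2−.
Ligand charges: 6×N3 = -6; sum -6.
Ir + (-6) = 2− ⇒ Ir is +4.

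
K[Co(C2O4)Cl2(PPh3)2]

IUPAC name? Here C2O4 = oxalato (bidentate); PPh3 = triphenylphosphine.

The 1 potassium counter-ion carries a total charge of +1, so each complex ion is 1−.
Ligand charges: 1×oxalato (-2 each), 2×chloro (-1 each), 2×triphenylphosphine (neutral); total -4. So Co + (-4) = 1−, giving Co = +3.
Ligands are named alphabetically: chloro before oxalato before triphenylphosphine.
The complex ion is anionic, so cobalt takes the -ate form cobaltate(III).

potassium dichlorooxalatobis(triphenylphosphine)cobaltate(III)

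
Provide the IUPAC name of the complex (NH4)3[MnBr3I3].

The 3 ammonium counter-ions carry a total charge of +3, so each complex ion is 3−.
Ligand charges: 3×iodo (-1 each), 3×bromo (-1 each); total -6. So Mn + (-6) = 3−, giving Mn = +3.
The complex ion is anionic, so manganese takes the -ate form manganate(III).

ammonium tribromotriiodomanganate(III)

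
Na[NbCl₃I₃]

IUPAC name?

The 1 sodium counter-ion carries a total charge of +1, so each complex ion is 1−.
Ligand charges: 3×iodo (-1 each), 3×chloro (-1 each); total -6. So Nb + (-6) = 1−, giving Nb = +5.
The complex ion is anionic, so niobium takes the -ate form niobate(V).

sodium trichlorotriiodoniobate(V)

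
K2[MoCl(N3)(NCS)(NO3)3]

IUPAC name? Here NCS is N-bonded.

potassium azidochloroisothiocyanatotrinitratomolybdate(IV)

The 2 potassium counter-ions carry a total charge of +2, so each complex ion is 2−.
Ligand charges: 3×nitrato (-1 each), 1×azido (-1 each), 1×chloro (-1 each), 1×isothiocyanato (-1 each); total -6. So Mo + (-6) = 2−, giving Mo = +4.
The complex ion is anionic, so molybdenum takes the -ate form molybdate(IV).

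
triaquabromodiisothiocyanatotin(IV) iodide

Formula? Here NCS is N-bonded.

Ligands: 1 bromo (Br, -1), 2 isothiocyanato (NCS, -1), 3 aqua (H2O, neutral). Ligand charge sum = -3.
With Sn in oxidation state +4, the complex ion is [Sn...]^1+.
Charge balance with iodide (-1) requires 1 complex ion per 1 iodide.

[SnBr(H2O)3(NCS)2]I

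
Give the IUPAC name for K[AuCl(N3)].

The 1 potassium counter-ion carries a total charge of +1, so each complex ion is 1−.
Ligand charges: 1×azido (-1 each), 1×chloro (-1 each); total -2. So Au + (-2) = 1−, giving Au = +1.
Ligands are named alphabetically: azido before chloro.
The complex ion is anionic, so gold takes the -ate form aurate(I).

potassium azidochloroaurate(I)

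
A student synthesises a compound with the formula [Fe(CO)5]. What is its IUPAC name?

pentacarbonyliron(0)

There is no counter-ion, so the complex is neutral overall.
Ligand charges: 5×carbonyl (neutral); total 0. So Fe + (0) = 0, giving Fe = 0.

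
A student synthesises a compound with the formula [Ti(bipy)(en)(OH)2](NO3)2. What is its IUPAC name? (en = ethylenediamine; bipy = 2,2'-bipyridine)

The 2 nitrate counter-ions carry a total charge of -2, so each complex ion is 2+.
Ligand charges: 1×ethylenediamine (neutral), 2×hydroxo (-1 each), 1×2,2'-bipyridine (neutral); total -2. So Ti + (-2) = 2+, giving Ti = +4.
Ligands are named alphabetically: bipyridine before ethylenediamine before hydroxo.

(2,2'-bipyridine)(ethylenediamine)dihydroxotitanium(IV) nitrate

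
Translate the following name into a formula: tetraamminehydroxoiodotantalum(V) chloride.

[TaI(NH3)4(OH)]Cl3

Ligands: 1 iodo (I, -1), 4 ammine (NH3, neutral), 1 hydroxo (OH, -1). Ligand charge sum = -2.
With Ta in oxidation state +5, the complex ion is [Ta...]^3+.
Charge balance with chloride (-1) requires 1 complex ion per 3 chloride.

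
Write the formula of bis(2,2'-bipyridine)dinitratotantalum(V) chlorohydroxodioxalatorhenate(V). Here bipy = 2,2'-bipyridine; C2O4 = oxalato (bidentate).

Cation [Ta…]: ligand charges -2, Ta(V) ⇒ ion charge 3+.
Anion [Re…]: ligand charges -6, Re(V) ⇒ ion charge 1−.

[Ta(bipy)2(NO3)2][Re(C2O4)2Cl(OH)]3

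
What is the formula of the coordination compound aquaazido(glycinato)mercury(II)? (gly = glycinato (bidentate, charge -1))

Ligands: 1 glycinato (gly, -1), 1 aqua (H2O, neutral), 1 azido (N3, -1). Ligand charge sum = -2.
With Hg in oxidation state +2, the complex ion is [Hg...].

[Hg(gly)(H2O)(N3)]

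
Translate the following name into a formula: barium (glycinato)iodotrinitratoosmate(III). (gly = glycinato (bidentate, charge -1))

Ligands: 1 iodo (I, -1), 1 glycinato (gly, -1), 3 nitrato (NO3, -1). Ligand charge sum = -5.
With Os in oxidation state +3, the complex ion is [Os...]^2−.
Charge balance with barium (+2) requires 1 complex ion per 1 barium.

Ba[Os(gly)I(NO3)3]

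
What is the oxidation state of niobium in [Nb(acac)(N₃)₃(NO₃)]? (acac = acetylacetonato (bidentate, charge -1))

No counter-ion: the bracketed complex is neutral.
Ligand charges: 1×NO3 = -1; 3×N3 = -3; 1×acac = -1; sum -5.
Nb + (-5) = 0 ⇒ Nb is +5.

+5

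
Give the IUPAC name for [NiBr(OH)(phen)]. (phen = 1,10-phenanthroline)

There is no counter-ion, so the complex is neutral overall.
Ligand charges: 1×bromo (-1 each), 1×hydroxo (-1 each), 1×1,10-phenanthroline (neutral); total -2. So Ni + (-2) = 0, giving Ni = +2.
Ligands are named alphabetically: bromo before hydroxo before phenanthroline.

bromohydroxo(1,10-phenanthroline)nickel(II)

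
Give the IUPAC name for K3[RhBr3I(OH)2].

The 3 potassium counter-ions carry a total charge of +3, so each complex ion is 3−.
Ligand charges: 1×iodo (-1 each), 3×bromo (-1 each), 2×hydroxo (-1 each); total -6. So Rh + (-6) = 3−, giving Rh = +3.
The complex ion is anionic, so rhodium takes the -ate form rhodate(III).

potassium tribromodihydroxoiodorhodate(III)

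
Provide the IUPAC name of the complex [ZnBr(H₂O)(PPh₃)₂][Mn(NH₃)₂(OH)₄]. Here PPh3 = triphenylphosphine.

Both ions are complex: the cation is named first with the plain metal name, the anion second with the -ate form; each ion's ligands are alphabetised independently.
Zinc is always +2 in its complexes; the cation's ligand charges sum to -1, so the complex cation is 1+.
A 1:1 salt means the anion carries the equal and opposite charge, 1−.
Anion: ligand charges sum to -4; for the ion to be 1−, Mn = +3.

aquabromobis(triphenylphosphine)zinc(II) diamminetetrahydroxomanganate(III)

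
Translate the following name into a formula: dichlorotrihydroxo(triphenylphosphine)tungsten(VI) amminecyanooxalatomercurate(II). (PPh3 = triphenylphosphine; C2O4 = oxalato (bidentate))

Cation [W…]: ligand charges -5, W(VI) ⇒ ion charge 1+.
Anion [Hg…]: ligand charges -3, Hg(II) ⇒ ion charge 1−.
One 1+ cation balances one 1− anion.

[WCl2(OH)3(PPh3)][Hg(C2O4)(CN)(NH3)]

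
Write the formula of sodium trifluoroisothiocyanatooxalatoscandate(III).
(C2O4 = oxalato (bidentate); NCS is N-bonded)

Ligands: 3 fluoro (F, -1), 1 oxalato (C2O4, -2), 1 isothiocyanato (NCS, -1). Ligand charge sum = -6.
With Sc in oxidation state +3, the complex ion is [Sc...]^3−.
Charge balance with sodium (+1) requires 1 complex ion per 3 sodium.

Na3[Sc(C2O4)F3(NCS)]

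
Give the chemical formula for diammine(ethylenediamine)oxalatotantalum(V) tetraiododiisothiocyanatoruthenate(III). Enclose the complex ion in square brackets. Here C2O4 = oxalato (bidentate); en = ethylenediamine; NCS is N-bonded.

Cation [Ta…]: ligand charges -2, Ta(V) ⇒ ion charge 3+.
Anion [Ru…]: ligand charges -6, Ru(III) ⇒ ion charge 3−.
One 3+ cation balances one 3− anion.

[Ta(C2O4)(en)(NH3)2][RuI4(NCS)2]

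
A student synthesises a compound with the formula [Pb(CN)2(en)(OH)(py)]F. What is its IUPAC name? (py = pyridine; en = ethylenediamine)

dicyano(ethylenediamine)hydroxo(pyridine)lead(IV) fluoride

The 1 fluoride counter-ion carries a total charge of -1, so each complex ion is 1+.
Ligand charges: 1×pyridine (neutral), 1×hydroxo (-1 each), 1×ethylenediamine (neutral), 2×cyano (-1 each); total -3. So Pb + (-3) = 1+, giving Pb = +4.
Ligands are named alphabetically: cyano before ethylenediamine before hydroxo before pyridine.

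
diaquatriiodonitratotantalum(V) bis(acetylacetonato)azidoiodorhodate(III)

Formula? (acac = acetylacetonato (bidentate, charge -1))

[Ta(H2O)2I3(NO3)][Rh(acac)2I(N3)]

Cation [Ta…]: ligand charges -4, Ta(V) ⇒ ion charge 1+.
Anion [Rh…]: ligand charges -4, Rh(III) ⇒ ion charge 1−.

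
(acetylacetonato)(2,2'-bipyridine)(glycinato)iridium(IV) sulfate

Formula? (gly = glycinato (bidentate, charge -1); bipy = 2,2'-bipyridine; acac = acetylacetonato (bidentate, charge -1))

[Ir(acac)(bipy)(gly)]SO4

Ligands: 1 glycinato (gly, -1), 1 2,2'-bipyridine (bipy, neutral), 1 acetylacetonato (acac, -1). Ligand charge sum = -2.
With Ir in oxidation state +4, the complex ion is [Ir...]^2+.
Charge balance with sulfate (-2) requires 1 complex ion per 1 sulfate.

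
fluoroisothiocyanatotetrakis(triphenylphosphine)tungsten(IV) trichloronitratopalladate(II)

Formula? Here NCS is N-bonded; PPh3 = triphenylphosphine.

Cation [W…]: ligand charges -2, W(IV) ⇒ ion charge 2+.
Anion [Pd…]: ligand charges -4, Pd(II) ⇒ ion charge 2−.
One 2+ cation balances one 2− anion.

[WF(NCS)(PPh3)4][PdCl3(NO3)]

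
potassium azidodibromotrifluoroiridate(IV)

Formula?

Ligands: 1 azido (N3, -1), 3 fluoro (F, -1), 2 bromo (Br, -1). Ligand charge sum = -6.
With Ir in oxidation state +4, the complex ion is [Ir...]^2−.
Charge balance with potassium (+1) requires 1 complex ion per 2 potassium.

K2[IrBr2F3(N3)]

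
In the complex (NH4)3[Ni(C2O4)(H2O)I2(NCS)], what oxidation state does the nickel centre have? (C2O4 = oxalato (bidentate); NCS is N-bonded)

3 ammonium outside the brackets (+1 each) → the complex ion is 3−.
Ligand charges: 1×H2O neutral; 1×C2O4 = -2; 2×I = -2; 1×NCS = -1; sum -5.
Ni + (-5) = 3− ⇒ Ni is +2.

+2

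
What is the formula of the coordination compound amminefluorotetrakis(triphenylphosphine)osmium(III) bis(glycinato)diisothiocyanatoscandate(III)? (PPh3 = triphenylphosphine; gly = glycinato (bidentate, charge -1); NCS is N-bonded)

[OsF(NH3)(PPh3)4][Sc(gly)2(NCS)2]2

Cation [Os…]: ligand charges -1, Os(III) ⇒ ion charge 2+.
Anion [Sc…]: ligand charges -4, Sc(III) ⇒ ion charge 1−.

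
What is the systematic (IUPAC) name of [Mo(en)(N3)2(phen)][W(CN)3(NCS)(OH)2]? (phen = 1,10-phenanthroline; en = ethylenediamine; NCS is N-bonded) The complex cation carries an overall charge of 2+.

Both ions are complex: the cation is named first with the plain metal name, the anion second with the -ate form; each ion's ligands are alphabetised independently.
The complex cation is given as 2+; its ligand charges sum to -2, so Mo = +4.
A 1:1 salt means the anion carries the equal and opposite charge, 2−.
Anion: ligand charges sum to -6; for the ion to be 2−, W = +4.

diazido(ethylenediamine)(1,10-phenanthroline)molybdenum(IV) tricyanodihydroxoisothiocyanatotungstate(IV)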